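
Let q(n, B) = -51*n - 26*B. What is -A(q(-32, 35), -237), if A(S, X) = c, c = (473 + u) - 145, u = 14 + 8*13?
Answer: -446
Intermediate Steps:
u = 118 (u = 14 + 104 = 118)
c = 446 (c = (473 + 118) - 145 = 591 - 145 = 446)
A(S, X) = 446
-A(q(-32, 35), -237) = -1*446 = -446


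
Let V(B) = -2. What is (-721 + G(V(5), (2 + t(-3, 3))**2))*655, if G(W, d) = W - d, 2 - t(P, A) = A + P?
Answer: -484045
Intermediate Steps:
t(P, A) = 2 - A - P (t(P, A) = 2 - (A + P) = 2 + (-A - P) = 2 - A - P)
(-721 + G(V(5), (2 + t(-3, 3))**2))*655 = (-721 + (-2 - (2 + (2 - 1*3 - 1*(-3)))**2))*655 = (-721 + (-2 - (2 + (2 - 3 + 3))**2))*655 = (-721 + (-2 - (2 + 2)**2))*655 = (-721 + (-2 - 1*4**2))*655 = (-721 + (-2 - 1*16))*655 = (-721 + (-2 - 16))*655 = (-721 - 18)*655 = -739*655 = -484045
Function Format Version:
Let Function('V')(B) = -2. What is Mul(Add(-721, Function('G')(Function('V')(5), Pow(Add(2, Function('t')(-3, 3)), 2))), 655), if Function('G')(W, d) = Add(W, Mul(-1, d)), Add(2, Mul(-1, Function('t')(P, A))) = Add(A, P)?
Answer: -484045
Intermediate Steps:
Function('t')(P, A) = Add(2, Mul(-1, A), Mul(-1, P)) (Function('t')(P, A) = Add(2, Mul(-1, Add(A, P))) = Add(2, Add(Mul(-1, A), Mul(-1, P))) = Add(2, Mul(-1, A), Mul(-1, P)))
Mul(Add(-721, Function('G')(Function('V')(5), Pow(Add(2, Function('t')(-3, 3)), 2))), 655) = Mul(Add(-721, Add(-2, Mul(-1, Pow(Add(2, Add(2, Mul(-1, 3), Mul(-1, -3))), 2)))), 655) = Mul(Add(-721, Add(-2, Mul(-1, Pow(Add(2, Add(2, -3, 3)), 2)))), 655) = Mul(Add(-721, Add(-2, Mul(-1, Pow(Add(2, 2), 2)))), 655) = Mul(Add(-721, Add(-2, Mul(-1, Pow(4, 2)))), 655) = Mul(Add(-721, Add(-2, Mul(-1, 16))), 655) = Mul(Add(-721, Add(-2, -16)), 655) = Mul(Add(-721, -18), 655) = Mul(-739, 655) = -484045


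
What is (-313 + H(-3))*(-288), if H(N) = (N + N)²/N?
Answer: 93600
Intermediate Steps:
H(N) = 4*N (H(N) = (2*N)²/N = (4*N²)/N = 4*N)
(-313 + H(-3))*(-288) = (-313 + 4*(-3))*(-288) = (-313 - 12)*(-288) = -325*(-288) = 93600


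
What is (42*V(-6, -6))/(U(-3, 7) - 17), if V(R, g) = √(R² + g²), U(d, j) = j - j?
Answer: -252*√2/17 ≈ -20.964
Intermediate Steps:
U(d, j) = 0
(42*V(-6, -6))/(U(-3, 7) - 17) = (42*√((-6)² + (-6)²))/(0 - 17) = (42*√(36 + 36))/(-17) = (42*√72)*(-1/17) = (42*(6*√2))*(-1/17) = (252*√2)*(-1/17) = -252*√2/17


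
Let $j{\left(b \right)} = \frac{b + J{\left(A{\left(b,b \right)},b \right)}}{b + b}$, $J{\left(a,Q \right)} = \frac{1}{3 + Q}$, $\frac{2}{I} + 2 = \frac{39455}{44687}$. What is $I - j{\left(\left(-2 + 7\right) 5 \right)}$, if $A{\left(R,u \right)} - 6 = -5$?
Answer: $- \frac{160116819}{69886600} \approx -2.2911$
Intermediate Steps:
$A{\left(R,u \right)} = 1$ ($A{\left(R,u \right)} = 6 - 5 = 1$)
$I = - \frac{89374}{49919}$ ($I = \frac{2}{-2 + \frac{39455}{44687}} = \frac{2}{- \frac{49919}{44687}} = 2 \left(- \frac{44687}{49919}\right) = - \frac{89374}{49919} \approx -1.7904$)
$j{\left(b \right)} = \frac{b + \frac{1}{3 + b}}{2 b}$ ($j{\left(b \right)} = \frac{b + \frac{1}{3 + b}}{b + b} = \frac{b + \frac{1}{3 + b}}{2 b}$)
$I - j{\left(\left(-2 + 7\right) 5 \right)} = - \frac{89374}{49919} - \frac{1 + \left(-2 + 7\right) 5 \left(3 + \left(-2 + 7\right) 5\right)}{2 \left(-2 + 7\right) 5 \left(3 + \left(-2 + 7\right) 5\right)} = - \frac{89374}{49919} - \frac{1 + 5 \cdot 5 \left(3 + 5 \cdot 5\right)}{2 \cdot 5 \cdot 5 \left(3 + 5 \cdot 5\right)} = - \frac{89374}{49919} - \frac{1 + 25 \left(3 + 25\right)}{2 \cdot 25 \left(3 + 25\right)} = - \frac{89374}{49919} - \frac{1}{2} \cdot \frac{1}{25} \cdot \frac{1}{28} \left(1 + 25 \cdot 28\right) = - \frac{89374}{49919} - \frac{1}{2} \cdot \frac{1}{25} \cdot \frac{1}{28} \left(1 + 700\right) = - \frac{89374}{49919} - \frac{1}{2} \cdot \frac{1}{25} \cdot \frac{1}{28} \cdot 701 = - \frac{89374}{49919} - \frac{701}{1400} = - \frac{160116819}{69886600}$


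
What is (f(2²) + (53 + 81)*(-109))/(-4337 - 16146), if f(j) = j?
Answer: 14602/20483 ≈ 0.71288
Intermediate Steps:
(f(2²) + (53 + 81)*(-109))/(-4337 - 16146) = (2² + (53 + 81)*(-109))/(-4337 - 16146) = (4 + 134*(-109))/(-20483) = (4 - 14606)*(-1/20483) = -14602*(-1/20483) = 14602/20483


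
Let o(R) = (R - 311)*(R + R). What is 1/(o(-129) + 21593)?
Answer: 1/135113 ≈ 7.4012e-6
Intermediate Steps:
o(R) = 2*R*(-311 + R) (o(R) = (-311 + R)*(2*R) = 2*R*(-311 + R))
1/(o(-129) + 21593) = 1/(2*(-129)*(-311 - 129) + 21593) = 1/(2*(-129)*(-440) + 21593) = 1/(113520 + 21593) = 1/135113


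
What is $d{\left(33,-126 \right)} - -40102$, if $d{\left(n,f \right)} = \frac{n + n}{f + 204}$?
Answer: $\frac{521337}{13} \approx 40103.0$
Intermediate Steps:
$d{\left(n,f \right)} = \frac{2 n}{204 + f}$
$d{\left(33,-126 \right)} - -40102 = 2 \cdot 33 \frac{1}{204 - 126} - -40102 = 2 \cdot 33 \cdot \frac{1}{78} + 40102 = \frac{11}{13} + 40102 = \frac{521337}{13}$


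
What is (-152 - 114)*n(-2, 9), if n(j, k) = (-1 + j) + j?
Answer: 1330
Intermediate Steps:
n(j, k) = -1 + 2*j
(-152 - 114)*n(-2, 9) = (-152 - 114)*(-1 + 2*(-2)) = -266*(-1 - 4) = -266*(-5) = 1330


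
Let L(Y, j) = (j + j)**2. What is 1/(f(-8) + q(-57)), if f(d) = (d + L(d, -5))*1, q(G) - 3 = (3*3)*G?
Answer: -1/418 ≈ -0.0023923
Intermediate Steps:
q(G) = 3 + 9*G (q(G) = 3 + (3*3)*G = 3 + 9*G)
L(Y, j) = 4*j**2 (L(Y, j) = (2*j)**2 = 4*j**2)
f(d) = 100 + d (f(d) = (d + 4*(-5)**2)*1 = (d + 4*25)*1 = (d + 100)*1 = (100 + d)*1 = 100 + d)
1/(f(-8) + q(-57)) = 1/((100 - 8) + (3 + 9*(-57))) = 1/(92 + (3 - 513)) = 1/(92 - 510) = 1/(-418) = -1/418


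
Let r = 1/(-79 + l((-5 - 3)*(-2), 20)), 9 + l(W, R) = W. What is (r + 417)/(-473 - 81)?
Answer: -30023/39888 ≈ -0.75268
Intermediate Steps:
l(W, R) = -9 + W
r = -1/72 (r = 1/(-79 + (-9 + (-5 - 3)*(-2))) = 1/(-79 + (-9 - 8*(-2))) = 1/(-79 + (-9 + 16)) = 1/(-79 + 7) = 1/(-72) = -1/72 ≈ -0.013889)
(r + 417)/(-473 - 81) = (-1/72 + 417)/(-473 - 81) = (30023/72)/(-554) = (30023/72)*(-1/554) = -30023/39888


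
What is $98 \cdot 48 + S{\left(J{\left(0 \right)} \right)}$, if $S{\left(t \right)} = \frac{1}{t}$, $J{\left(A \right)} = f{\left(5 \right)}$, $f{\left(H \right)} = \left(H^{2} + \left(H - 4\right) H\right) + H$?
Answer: $\frac{164641}{35} \approx 4704.0$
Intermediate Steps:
$f{\left(H \right)} = H + H^{2} + H \left(-4 + H\right)$ ($f{\left(H \right)} = \left(H^{2} + \left(-4 + H\right) H\right) + H = \left(H^{2} + H \left(-4 + H\right)\right) + H = H + H^{2} + H \left(-4 + H\right)$)
$J{\left(A \right)} = 35$ ($J{\left(A \right)} = 5 \left(-3 + 2 \cdot 5\right) = 5 \left(-3 + 10\right) = 5 \cdot 7 = 35$)
$98 \cdot 48 + S{\left(J{\left(0 \right)} \right)} = 98 \cdot 48 + \frac{1}{35} = 4704 + \frac{1}{35} = \frac{164641}{35}$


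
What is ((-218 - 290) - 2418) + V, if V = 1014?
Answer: -1912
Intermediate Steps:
((-218 - 290) - 2418) + V = ((-218 - 290) - 2418) + 1014 = (-508 - 2418) + 1014 = -2926 + 1014 = -1912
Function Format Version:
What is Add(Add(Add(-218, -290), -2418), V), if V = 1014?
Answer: -1912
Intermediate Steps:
Add(Add(Add(-218, -290), -2418), V) = Add(Add(Add(-218, -290), -2418), 1014) = Add(Add(-508, -2418), 1014) = Add(-2926, 1014) = -1912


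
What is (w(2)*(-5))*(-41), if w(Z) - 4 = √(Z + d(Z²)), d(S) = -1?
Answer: 1025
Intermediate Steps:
w(Z) = 4 + √(-1 + Z) (w(Z) = 4 + √(Z - 1) = 4 + √(-1 + Z))
(w(2)*(-5))*(-41) = ((4 + √(-1 + 2))*(-5))*(-41) = ((4 + √1)*(-5))*(-41) = ((4 + 1)*(-5))*(-41) = (5*(-5))*(-41) = -25*(-41) = 1025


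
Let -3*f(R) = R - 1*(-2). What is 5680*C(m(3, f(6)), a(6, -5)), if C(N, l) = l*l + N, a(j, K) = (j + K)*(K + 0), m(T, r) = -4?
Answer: 119280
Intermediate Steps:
f(R) = -⅔ - R/3 (f(R) = -(R - 1*(-2))/3 = -(R + 2)/3 = -(2 + R)/3 = -⅔ - R/3)
a(j, K) = K*(K + j) (a(j, K) = (K + j)*K = K*(K + j))
C(N, l) = N + l² (C(N, l) = l² + N = N + l²)
5680*C(m(3, f(6)), a(6, -5)) = 5680*(-4 + (-5*(-5 + 6))²) = 5680*(-4 + (-5*1)²) = 5680*(-4 + (-5)²) = 5680*(-4 + 25) = 5680*21 = 119280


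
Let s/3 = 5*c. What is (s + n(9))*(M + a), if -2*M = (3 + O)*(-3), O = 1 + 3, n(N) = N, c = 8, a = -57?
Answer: -11997/2 ≈ -5998.5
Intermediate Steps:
O = 4
M = 21/2 (M = -(3 + 4)*(-3)/2 = -7*(-3)/2 = -½*(-21) = 21/2 ≈ 10.500)
s = 120 (s = 3*(5*8) = 3*40 = 120)
(s + n(9))*(M + a) = (120 + 9)*(21/2 - 57) = 129*(-93/2) = -11997/2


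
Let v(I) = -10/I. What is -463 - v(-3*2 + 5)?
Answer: -473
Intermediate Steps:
-463 - v(-3*2 + 5) = -463 - (-10)/(-3*2 + 5) = -463 - (-10)/(-6 + 5) = -463 - (-10)/(-1) = -463 - (-10)*(-1) = -463 - 1*10 = -463 - 10 = -473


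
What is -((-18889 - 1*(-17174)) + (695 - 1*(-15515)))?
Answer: -14495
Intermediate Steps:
-((-18889 - 1*(-17174)) + (695 - 1*(-15515))) = -((-18889 + 17174) + (695 + 15515)) = -(-1715 + 16210) = -1*14495 = -14495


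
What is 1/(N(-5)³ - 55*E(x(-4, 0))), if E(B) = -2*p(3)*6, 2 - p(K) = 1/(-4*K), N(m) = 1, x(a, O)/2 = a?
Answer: 1/1376 ≈ 0.00072674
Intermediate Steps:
x(a, O) = 2*a
p(K) = 2 + 1/(4*K) (p(K) = 2 - 1/((-4*K)) = 2 - (-1)/(4*K) = 2 + 1/(4*K))
E(B) = -25 (E(B) = -2*(2 + (¼)/3)*6 = -2*(2 + (¼)*(⅓))*6 = -2*(2 + 1/12)*6 = -2*25/12*6 = -25/6*6 = -25)
1/(N(-5)³ - 55*E(x(-4, 0))) = 1/(1³ - 55*(-25)) = 1/(1 + 1375) = 1/1376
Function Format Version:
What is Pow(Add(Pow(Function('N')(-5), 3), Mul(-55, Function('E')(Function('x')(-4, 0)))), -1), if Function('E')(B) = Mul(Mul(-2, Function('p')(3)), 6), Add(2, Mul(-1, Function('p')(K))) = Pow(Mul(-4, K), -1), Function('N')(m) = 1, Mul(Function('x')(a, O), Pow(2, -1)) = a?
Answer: Rational(1, 1376) ≈ 0.00072674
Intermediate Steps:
Function('x')(a, O) = Mul(2, a)
Function('p')(K) = Add(2, Mul(Rational(1, 4), Pow(K, -1))) (Function('p')(K) = Add(2, Mul(-1, Pow(Mul(-4, K), -1))) = Add(2, Mul(-1, Mul(Rational(-1, 4), Pow(K, -1)))) = Add(2, Mul(Rational(1, 4), Pow(K, -1))))
Function('E')(B) = -25 (Function('E')(B) = Mul(Mul(-2, Add(2, Mul(Rational(1, 4), Pow(3, -1)))), 6) = Mul(Mul(-2, Add(2, Mul(Rational(1, 4), Rational(1, 3)))), 6) = Mul(Mul(-2, Add(2, Rational(1, 12))), 6) = Mul(Mul(-2, Rational(25, 12)), 6) = Mul(Rational(-25, 6), 6) = -25)
Pow(Add(Pow(Function('N')(-5), 3), Mul(-55, Function('E')(Function('x')(-4, 0)))), -1) = Pow(Add(Pow(1, 3), Mul(-55, -25)), -1) = Pow(Add(1, 1375), -1) = Pow(1376, -1) = Rational(1, 1376)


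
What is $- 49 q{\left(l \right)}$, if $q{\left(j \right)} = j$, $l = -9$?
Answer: $441$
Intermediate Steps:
$- 49 q{\left(l \right)} = \left(-49\right) \left(-9\right) = 441$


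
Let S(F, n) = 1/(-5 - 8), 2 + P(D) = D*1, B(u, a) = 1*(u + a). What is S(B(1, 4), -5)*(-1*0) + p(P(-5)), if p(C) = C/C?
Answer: 1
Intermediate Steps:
B(u, a) = a + u (B(u, a) = 1*(a + u) = a + u)
P(D) = -2 + D (P(D) = -2 + D*1 = -2 + D)
p(C) = 1
S(F, n) = -1/13 (S(F, n) = 1/(-13) = -1/13)
S(B(1, 4), -5)*(-1*0) + p(P(-5)) = -(-1)*0/13 + 1 = -1/13*0 + 1 = 0 + 1 = 1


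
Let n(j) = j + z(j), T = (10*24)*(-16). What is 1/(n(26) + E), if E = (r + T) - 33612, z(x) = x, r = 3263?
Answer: -1/34137 ≈ -2.9294e-5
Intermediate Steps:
T = -3840 (T = 240*(-16) = -3840)
n(j) = 2*j (n(j) = j + j = 2*j)
E = -34189 (E = (3263 - 3840) - 33612 = -577 - 33612 = -34189)
1/(n(26) + E) = 1/(2*26 - 34189) = 1/(52 - 34189) = 1/(-34137) = -1/34137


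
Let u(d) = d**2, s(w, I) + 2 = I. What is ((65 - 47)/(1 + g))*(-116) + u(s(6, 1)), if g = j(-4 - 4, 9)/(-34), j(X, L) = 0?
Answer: -2087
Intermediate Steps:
s(w, I) = -2 + I
g = 0 (g = 0/(-34) = 0*(-1/34) = 0)
((65 - 47)/(1 + g))*(-116) + u(s(6, 1)) = ((65 - 47)/(1 + 0))*(-116) + (-2 + 1)**2 = (18/1)*(-116) + (-1)**2 = (18*1)*(-116) + 1 = 18*(-116) + 1 = -2088 + 1 = -2087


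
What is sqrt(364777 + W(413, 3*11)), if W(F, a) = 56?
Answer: 3*sqrt(40537) ≈ 604.01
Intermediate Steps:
sqrt(364777 + W(413, 3*11)) = sqrt(364777 + 56) = sqrt(364833) = 3*sqrt(40537)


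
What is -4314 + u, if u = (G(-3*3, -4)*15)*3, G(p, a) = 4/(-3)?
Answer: -4374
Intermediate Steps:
G(p, a) = -4/3 (G(p, a) = 4*(-⅓) = -4/3)
u = -60 (u = -4/3*15*3 = -20*3 = -60)
-4314 + u = -4314 - 60 = -4374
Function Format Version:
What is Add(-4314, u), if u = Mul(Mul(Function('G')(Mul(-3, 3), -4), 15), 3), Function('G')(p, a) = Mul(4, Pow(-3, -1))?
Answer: -4374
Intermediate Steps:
Function('G')(p, a) = Rational(-4, 3) (Function('G')(p, a) = Mul(4, Rational(-1, 3)) = Rational(-4, 3))
u = -60 (u = Mul(Mul(Rational(-4, 3), 15), 3) = Mul(-20, 3) = -60)
Add(-4314, u) = Add(-4314, -60) = -4374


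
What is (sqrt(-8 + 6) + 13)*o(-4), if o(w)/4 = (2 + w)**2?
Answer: 208 + 16*I*sqrt(2) ≈ 208.0 + 22.627*I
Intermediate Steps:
o(w) = 4*(2 + w)**2
(sqrt(-8 + 6) + 13)*o(-4) = (sqrt(-8 + 6) + 13)*(4*(2 - 4)**2) = (sqrt(-2) + 13)*(4*(-2)**2) = (I*sqrt(2) + 13)*(4*4) = (13 + I*sqrt(2))*16 = 208 + 16*I*sqrt(2)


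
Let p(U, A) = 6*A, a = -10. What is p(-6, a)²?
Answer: 3600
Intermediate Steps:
p(-6, a)² = (6*(-10))² = (-60)² = 3600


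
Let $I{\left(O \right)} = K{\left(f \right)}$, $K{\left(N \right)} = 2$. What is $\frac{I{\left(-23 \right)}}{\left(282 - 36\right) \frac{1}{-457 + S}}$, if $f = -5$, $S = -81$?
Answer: $- \frac{538}{123} \approx -4.374$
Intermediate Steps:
$I{\left(O \right)} = 2$
$\frac{I{\left(-23 \right)}}{\left(282 - 36\right) \frac{1}{-457 + S}} = \frac{2}{\left(282 - 36\right) \frac{1}{-457 - 81}} = \frac{2}{246 \frac{1}{-538}} = \frac{2}{246 \left(- \frac{1}{538}\right)} = \frac{2}{- \frac{123}{269}} = 2 \left(- \frac{269}{123}\right) = - \frac{538}{123}$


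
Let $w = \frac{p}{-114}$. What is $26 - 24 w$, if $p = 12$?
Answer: $\frac{542}{19} \approx 28.526$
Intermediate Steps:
$w = - \frac{2}{19}$ ($w = \frac{12}{-114} = 12 \left(- \frac{1}{114}\right) = - \frac{2}{19} \approx -0.10526$)
$26 - 24 w = 26 - - \frac{48}{19} = 26 + \frac{48}{19} = \frac{542}{19}$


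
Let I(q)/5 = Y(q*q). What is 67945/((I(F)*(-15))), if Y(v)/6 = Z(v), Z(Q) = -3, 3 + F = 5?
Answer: 13589/270 ≈ 50.330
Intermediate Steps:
F = 2 (F = -3 + 5 = 2)
Y(v) = -18 (Y(v) = 6*(-3) = -18)
I(q) = -90 (I(q) = 5*(-18) = -90)
67945/((I(F)*(-15))) = 67945/((-90*(-15))) = 67945/1350 = 67945*(1/1350) = 13589/270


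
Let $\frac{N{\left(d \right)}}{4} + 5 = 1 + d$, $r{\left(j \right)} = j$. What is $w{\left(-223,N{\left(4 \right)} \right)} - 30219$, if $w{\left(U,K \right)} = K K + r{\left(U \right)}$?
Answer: $-30442$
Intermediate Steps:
$N{\left(d \right)} = -16 + 4 d$ ($N{\left(d \right)} = -20 + 4 \left(1 + d\right) = -20 + \left(4 + 4 d\right) = -16 + 4 d$)
$w{\left(U,K \right)} = U + K^{2}$ ($w{\left(U,K \right)} = K K + U = K^{2} + U = U + K^{2}$)
$w{\left(-223,N{\left(4 \right)} \right)} - 30219 = \left(-223 + \left(-16 + 4 \cdot 4\right)^{2}\right) - 30219 = \left(-223 + \left(-16 + 16\right)^{2}\right) - 30219 = \left(-223 + 0^{2}\right) - 30219 = \left(-223 + 0\right) - 30219 = -223 - 30219 = -30442$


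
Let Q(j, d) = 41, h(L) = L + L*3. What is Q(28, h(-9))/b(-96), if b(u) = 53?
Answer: 41/53 ≈ 0.77359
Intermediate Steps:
h(L) = 4*L (h(L) = L + 3*L = 4*L)
Q(28, h(-9))/b(-96) = 41/53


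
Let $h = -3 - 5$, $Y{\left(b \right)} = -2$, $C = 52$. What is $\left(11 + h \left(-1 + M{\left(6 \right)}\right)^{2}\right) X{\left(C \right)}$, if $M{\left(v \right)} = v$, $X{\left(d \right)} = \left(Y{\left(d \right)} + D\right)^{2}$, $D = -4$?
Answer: $-6804$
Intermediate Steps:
$h = -8$ ($h = -3 - 5 = -8$)
$X{\left(d \right)} = 36$ ($X{\left(d \right)} = \left(-2 - 4\right)^{2} = \left(-6\right)^{2} = 36$)
$\left(11 + h \left(-1 + M{\left(6 \right)}\right)^{2}\right) X{\left(C \right)} = \left(11 - 8 \left(-1 + 6\right)^{2}\right) 36 = \left(11 - 8 \cdot 5^{2}\right) 36 = \left(11 - 200\right) 36 = \left(-189\right) 36 = -6804$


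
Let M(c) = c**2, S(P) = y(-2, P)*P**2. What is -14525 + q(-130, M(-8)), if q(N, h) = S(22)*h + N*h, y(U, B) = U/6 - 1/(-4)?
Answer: -76279/3 ≈ -25426.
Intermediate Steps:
y(U, B) = 1/4 + U/6 (y(U, B) = U*(1/6) - 1*(-1/4) = U/6 + 1/4 = 1/4 + U/6)
S(P) = -P**2/12 (S(P) = (1/4 + (1/6)*(-2))*P**2 = (1/4 - 1/3)*P**2 = -P**2/12)
q(N, h) = -121*h/3 + N*h (q(N, h) = (-1/12*22**2)*h + N*h = (-1/12*484)*h + N*h = -121*h/3 + N*h)
-14525 + q(-130, M(-8)) = -14525 + (1/3)*(-8)**2*(-121 + 3*(-130)) = -14525 + (1/3)*64*(-121 - 390) = -14525 + (1/3)*64*(-511) = -14525 - 32704/3 = -76279/3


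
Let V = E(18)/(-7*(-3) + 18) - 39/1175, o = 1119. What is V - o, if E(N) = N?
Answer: -17086182/15275 ≈ -1118.6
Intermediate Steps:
V = 6543/15275 (V = 18/(-7*(-3) + 18) - 39/1175 = 18/(21 + 18) - 39*1/1175 = 18/39 - 39/1175 = 18*(1/39) - 39/1175 = 6/13 - 39/1175 = 6543/15275 ≈ 0.42835)
V - o = 6543/15275 - 1*1119 = 6543/15275 - 1119 = -17086182/15275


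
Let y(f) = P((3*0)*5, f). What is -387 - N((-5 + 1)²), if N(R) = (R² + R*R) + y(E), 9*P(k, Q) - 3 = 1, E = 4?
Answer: -8095/9 ≈ -899.44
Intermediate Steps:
P(k, Q) = 4/9 (P(k, Q) = ⅓ + (⅑)*1 = ⅓ + ⅑ = 4/9)
y(f) = 4/9
N(R) = 4/9 + 2*R² (N(R) = (R² + R*R) + 4/9 = (R² + R²) + 4/9 = 2*R² + 4/9 = 4/9 + 2*R²)
-387 - N((-5 + 1)²) = -387 - (4/9 + 2*((-5 + 1)²)²) = -387 - (4/9 + 2*((-4)²)²) = -387 - (4/9 + 2*16²) = -387 - (4/9 + 2*256) = -387 - (4/9 + 512) = -387 - 1*4612/9 = -387 - 4612/9 = -8095/9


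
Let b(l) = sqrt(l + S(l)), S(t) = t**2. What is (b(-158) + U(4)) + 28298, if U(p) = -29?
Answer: 28269 + sqrt(24806) ≈ 28427.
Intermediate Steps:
b(l) = sqrt(l + l**2)
(b(-158) + U(4)) + 28298 = (sqrt(-158*(1 - 158)) - 29) + 28298 = (sqrt(-158*(-157)) - 29) + 28298 = (sqrt(24806) - 29) + 28298 = (-29 + sqrt(24806)) + 28298 = 28269 + sqrt(24806)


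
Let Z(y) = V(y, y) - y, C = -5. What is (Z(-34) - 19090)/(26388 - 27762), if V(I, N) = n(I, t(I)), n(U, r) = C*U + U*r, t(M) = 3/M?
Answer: 18883/1374 ≈ 13.743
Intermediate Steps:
n(U, r) = -5*U + U*r
V(I, N) = I*(-5 + 3/I)
Z(y) = 3 - 6*y (Z(y) = (3 - 5*y) - y = 3 - 6*y)
(Z(-34) - 19090)/(26388 - 27762) = ((3 - 6*(-34)) - 19090)/(26388 - 27762) = ((3 + 204) - 19090)/(-1374) = (207 - 19090)*(-1/1374) = -18883*(-1/1374) = 18883/1374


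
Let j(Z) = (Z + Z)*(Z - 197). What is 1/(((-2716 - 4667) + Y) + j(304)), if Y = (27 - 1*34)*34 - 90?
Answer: 1/57345 ≈ 1.7438e-5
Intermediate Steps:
j(Z) = 2*Z*(-197 + Z) (j(Z) = (2*Z)*(-197 + Z) = 2*Z*(-197 + Z))
Y = -328 (Y = (27 - 34)*34 - 90 = -7*34 - 90 = -238 - 90 = -328)
1/(((-2716 - 4667) + Y) + j(304)) = 1/(((-2716 - 4667) - 328) + 2*304*(-197 + 304)) = 1/((-7383 - 328) + 2*304*107) = 1/(-7711 + 65056) = 1/57345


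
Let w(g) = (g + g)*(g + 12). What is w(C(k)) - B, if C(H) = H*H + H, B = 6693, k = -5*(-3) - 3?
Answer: 45723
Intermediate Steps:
k = 12 (k = 15 - 3 = 12)
C(H) = H + H**2 (C(H) = H**2 + H = H + H**2)
w(g) = 2*g*(12 + g) (w(g) = (2*g)*(12 + g) = 2*g*(12 + g))
w(C(k)) - B = 2*(12*(1 + 12))*(12 + 12*(1 + 12)) - 1*6693 = 2*(12*13)*(12 + 12*13) - 6693 = 2*156*(12 + 156) - 6693 = 2*156*168 - 6693 = 52416 - 6693 = 45723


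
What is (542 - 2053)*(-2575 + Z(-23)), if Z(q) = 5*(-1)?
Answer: 3898380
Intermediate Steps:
Z(q) = -5
(542 - 2053)*(-2575 + Z(-23)) = (542 - 2053)*(-2575 - 5) = -1511*(-2580) = 3898380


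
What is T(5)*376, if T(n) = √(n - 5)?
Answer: 0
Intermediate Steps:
T(n) = √(-5 + n)
T(5)*376 = √(-5 + 5)*376 = √0*376 = 0*376 = 0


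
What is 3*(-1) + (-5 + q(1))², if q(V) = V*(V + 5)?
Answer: -2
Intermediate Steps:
q(V) = V*(5 + V)
3*(-1) + (-5 + q(1))² = 3*(-1) + (-5 + 1*(5 + 1))² = -3 + (-5 + 1*6)² = -3 + (-5 + 6)² = -3 + 1² = -3 + 1 = -2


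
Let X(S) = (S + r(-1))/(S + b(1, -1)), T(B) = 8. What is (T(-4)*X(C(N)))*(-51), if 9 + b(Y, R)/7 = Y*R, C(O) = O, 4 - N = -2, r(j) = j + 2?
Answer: 357/8 ≈ 44.625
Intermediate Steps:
r(j) = 2 + j
N = 6 (N = 4 - 1*(-2) = 4 + 2 = 6)
b(Y, R) = -63 + 7*R*Y (b(Y, R) = -63 + 7*(Y*R) = -63 + 7*(R*Y) = -63 + 7*R*Y)
X(S) = (1 + S)/(-70 + S) (X(S) = (S + (2 - 1))/(S + (-63 + 7*(-1)*1)) = (S + 1)/(S + (-63 - 7)) = (1 + S)/(S - 70) = (1 + S)/(-70 + S))
(T(-4)*X(C(N)))*(-51) = (8*((1 + 6)/(-70 + 6)))*(-51) = (8*(7/(-64)))*(-51) = (8*(-1/64*7))*(-51) = (8*(-7/64))*(-51) = -7/8*(-51) = 357/8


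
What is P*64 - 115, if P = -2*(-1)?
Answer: 13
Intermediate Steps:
P = 2
P*64 - 115 = 2*64 - 115 = 128 - 115 = 13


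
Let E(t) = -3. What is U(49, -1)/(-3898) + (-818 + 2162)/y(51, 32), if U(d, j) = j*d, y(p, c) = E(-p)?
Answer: -1746255/3898 ≈ -447.99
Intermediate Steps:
y(p, c) = -3
U(d, j) = d*j
U(49, -1)/(-3898) + (-818 + 2162)/y(51, 32) = (49*(-1))/(-3898) + (-818 + 2162)/(-3) = -49*(-1/3898) + 1344*(-1/3) = 49/3898 - 448 = -1746255/3898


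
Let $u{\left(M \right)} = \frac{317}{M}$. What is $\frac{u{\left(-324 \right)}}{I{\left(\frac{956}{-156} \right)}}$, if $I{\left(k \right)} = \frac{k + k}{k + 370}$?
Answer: $\frac{4498547}{154872} \approx 29.047$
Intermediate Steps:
$I{\left(k \right)} = \frac{2 k}{370 + k}$
$\frac{u{\left(-324 \right)}}{I{\left(\frac{956}{-156} \right)}} = \frac{317 \frac{1}{-324}}{2 \frac{956}{-156} \frac{1}{370 + \frac{956}{-156}}} = \frac{317 \left(- \frac{1}{324}\right)}{2 \cdot 956 \left(- \frac{1}{156}\right) \frac{1}{370 + 956 \left(- \frac{1}{156}\right)}} = - \frac{317}{324 \cdot 2 \left(- \frac{239}{39}\right) \frac{1}{370 - \frac{239}{39}}} = - \frac{317}{324 \cdot 2 \left(- \frac{239}{39}\right) \frac{1}{\frac{14191}{39}}} = - \frac{317}{324 \cdot 2 \left(- \frac{239}{39}\right) \frac{39}{14191}} = - \frac{317}{324 \left(- \frac{478}{14191}\right)} = \left(- \frac{317}{324}\right) \left(- \frac{14191}{478}\right) = \frac{4498547}{154872}$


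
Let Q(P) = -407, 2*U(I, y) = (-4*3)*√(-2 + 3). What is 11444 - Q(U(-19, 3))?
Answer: 11851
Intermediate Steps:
U(I, y) = -6 (U(I, y) = ((-4*3)*√(-2 + 3))/2 = (-12*√1)/2 = (-12*1)/2 = (½)*(-12) = -6)
11444 - Q(U(-19, 3)) = 11444 - 1*(-407) = 11444 + 407 = 11851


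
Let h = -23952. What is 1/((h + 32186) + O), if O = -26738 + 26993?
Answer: 1/8489 ≈ 0.00011780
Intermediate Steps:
O = 255
1/((h + 32186) + O) = 1/((-23952 + 32186) + 255) = 1/(8234 + 255) = 1/8489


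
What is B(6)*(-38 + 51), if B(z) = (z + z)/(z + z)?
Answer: 13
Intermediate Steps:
B(z) = 1 (B(z) = (2*z)/((2*z)) = (2*z)*(1/(2*z)) = 1)
B(6)*(-38 + 51) = 1*(-38 + 51) = 1*13 = 13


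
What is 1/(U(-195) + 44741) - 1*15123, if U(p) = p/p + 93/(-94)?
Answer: -63602120471/4205655 ≈ -15123.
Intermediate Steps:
U(p) = 1/94 (U(p) = 1 + 93*(-1/94) = 1 - 93/94 = 1/94)
1/(U(-195) + 44741) - 1*15123 = 1/(1/94 + 44741) - 1*15123 = 1/(4205655/94) - 15123 = 94/4205655 - 15123 = -63602120471/4205655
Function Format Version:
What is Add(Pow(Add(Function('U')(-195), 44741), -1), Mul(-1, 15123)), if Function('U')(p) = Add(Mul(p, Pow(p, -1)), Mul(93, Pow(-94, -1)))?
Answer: Rational(-63602120471, 4205655) ≈ -15123.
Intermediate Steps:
Function('U')(p) = Rational(1, 94) (Function('U')(p) = Add(1, Mul(93, Rational(-1, 94))) = Add(1, Rational(-93, 94)) = Rational(1, 94))
Add(Pow(Add(Function('U')(-195), 44741), -1), Mul(-1, 15123)) = Add(Pow(Add(Rational(1, 94), 44741), -1), Mul(-1, 15123)) = Add(Pow(Rational(4205655, 94), -1), -15123) = Add(Rational(94, 4205655), -15123) = Rational(-63602120471, 4205655)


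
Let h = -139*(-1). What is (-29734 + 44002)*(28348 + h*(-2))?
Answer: 400502760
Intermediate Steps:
h = 139
(-29734 + 44002)*(28348 + h*(-2)) = (-29734 + 44002)*(28348 + 139*(-2)) = 14268*(28348 - 278) = 14268*28070 = 400502760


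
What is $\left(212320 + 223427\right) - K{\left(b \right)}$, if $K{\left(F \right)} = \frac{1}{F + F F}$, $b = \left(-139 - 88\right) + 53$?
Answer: $\frac{13116856193}{30102} \approx 4.3575 \cdot 10^{5}$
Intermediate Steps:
$b = -174$ ($b = -227 + 53 = -174$)
$K{\left(F \right)} = \frac{1}{F + F^{2}}$
$\left(212320 + 223427\right) - K{\left(b \right)} = \left(212320 + 223427\right) - \frac{1}{\left(-174\right) \left(1 - 174\right)} = 435747 - - \frac{1}{174 \left(-173\right)} = 435747 - \left(- \frac{1}{174}\right) \left(- \frac{1}{173}\right) = 435747 - \frac{1}{30102} = \frac{13116856193}{30102}$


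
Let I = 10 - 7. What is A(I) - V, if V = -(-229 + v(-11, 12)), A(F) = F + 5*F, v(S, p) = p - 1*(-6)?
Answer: -193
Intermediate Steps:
v(S, p) = 6 + p (v(S, p) = p + 6 = 6 + p)
I = 3
A(F) = 6*F
V = 211 (V = -(-229 + (6 + 12)) = -(-229 + 18) = -1*(-211) = 211)
A(I) - V = 6*3 - 1*211 = 18 - 211 = -193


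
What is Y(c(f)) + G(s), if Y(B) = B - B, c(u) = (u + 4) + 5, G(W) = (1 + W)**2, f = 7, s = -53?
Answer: 2704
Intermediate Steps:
c(u) = 9 + u (c(u) = (4 + u) + 5 = 9 + u)
Y(B) = 0
Y(c(f)) + G(s) = 0 + (1 - 53)**2 = 0 + (-52)**2 = 0 + 2704 = 2704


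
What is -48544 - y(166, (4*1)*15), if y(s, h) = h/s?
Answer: -4029182/83 ≈ -48544.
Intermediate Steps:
-48544 - y(166, (4*1)*15) = -48544 - (4*1)*15/166 = -48544 - 4*15/166 = -48544 - 60/166 = -48544 - 1*30/83 = -48544 - 30/83 = -4029182/83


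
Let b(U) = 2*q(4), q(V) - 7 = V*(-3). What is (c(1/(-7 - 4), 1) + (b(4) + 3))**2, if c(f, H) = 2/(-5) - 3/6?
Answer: 6241/100 ≈ 62.410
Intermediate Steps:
q(V) = 7 - 3*V (q(V) = 7 + V*(-3) = 7 - 3*V)
b(U) = -10 (b(U) = 2*(7 - 3*4) = 2*(7 - 12) = 2*(-5) = -10)
c(f, H) = -9/10 (c(f, H) = 2*(-1/5) - 3*1/6 = -2/5 - 1/2 = -9/10)
(c(1/(-7 - 4), 1) + (b(4) + 3))**2 = (-9/10 + (-10 + 3))**2 = (-9/10 - 7)**2 = (-79/10)**2 = 6241/100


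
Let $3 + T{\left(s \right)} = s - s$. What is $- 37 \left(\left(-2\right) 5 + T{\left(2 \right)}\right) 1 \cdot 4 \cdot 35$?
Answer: $67340$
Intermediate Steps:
$T{\left(s \right)} = -3$ ($T{\left(s \right)} = -3 + \left(s - s\right) = -3 + 0 = -3$)
$- 37 \left(\left(-2\right) 5 + T{\left(2 \right)}\right) 1 \cdot 4 \cdot 35 = - 37 \left(\left(-2\right) 5 - 3\right) 1 \cdot 4 \cdot 35 = - 37 \left(-10 - 3\right) 1 \cdot 4 \cdot 35 = - 37 \left(-13\right) 1 \cdot 4 \cdot 35 = - 37 \left(\left(-13\right) 4\right) 35 = \left(-37\right) \left(-52\right) 35 = 1924 \cdot 35 = 67340$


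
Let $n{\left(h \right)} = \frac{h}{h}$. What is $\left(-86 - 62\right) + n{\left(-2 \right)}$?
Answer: $-147$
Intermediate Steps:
$n{\left(h \right)} = 1$
$\left(-86 - 62\right) + n{\left(-2 \right)} = \left(-86 - 62\right) + 1 = -148 + 1 = -147$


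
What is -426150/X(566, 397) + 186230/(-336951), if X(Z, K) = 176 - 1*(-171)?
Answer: -143656290460/116921997 ≈ -1228.7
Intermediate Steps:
X(Z, K) = 347 (X(Z, K) = 176 + 171 = 347)
-426150/X(566, 397) + 186230/(-336951) = -426150/347 + 186230/(-336951) = -426150*1/347 + 186230*(-1/336951) = -426150/347 - 186230/336951 = -143656290460/116921997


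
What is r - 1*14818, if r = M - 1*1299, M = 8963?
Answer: -7154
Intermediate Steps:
r = 7664 (r = 8963 - 1*1299 = 8963 - 1299 = 7664)
r - 1*14818 = 7664 - 1*14818 = 7664 - 14818 = -7154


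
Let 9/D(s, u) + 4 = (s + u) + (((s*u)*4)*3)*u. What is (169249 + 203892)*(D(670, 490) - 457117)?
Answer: -329267459471256668263/1930405156 ≈ -1.7057e+11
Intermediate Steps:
D(s, u) = 9/(-4 + s + u + 12*s*u²) (D(s, u) = 9/(-4 + ((s + u) + (((s*u)*4)*3)*u)) = 9/(-4 + ((s + u) + ((4*s*u)*3)*u)) = 9/(-4 + ((s + u) + (12*s*u)*u)) = 9/(-4 + ((s + u) + 12*s*u²)) = 9/(-4 + (s + u + 12*s*u²)) = 9/(-4 + s + u + 12*s*u²))
(169249 + 203892)*(D(670, 490) - 457117) = (169249 + 203892)*(9/(-4 + 670 + 490 + 12*670*490²) - 457117) = 373141*(9/(-4 + 670 + 490 + 12*670*240100) - 457117) = 373141*(9/(-4 + 670 + 490 + 1930404000) - 457117) = 373141*(9/1930405156 - 457117) = 373141*(-882421013695243/1930405156) = -329267459471256668263/1930405156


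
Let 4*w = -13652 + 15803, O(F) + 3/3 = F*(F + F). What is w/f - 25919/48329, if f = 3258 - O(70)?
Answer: -25229045/40789676 ≈ -0.61852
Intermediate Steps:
O(F) = -1 + 2*F² (O(F) = -1 + F*(F + F) = -1 + F*(2*F) = -1 + 2*F²)
w = 2151/4 (w = (-13652 + 15803)/4 = (¼)*2151 = 2151/4 ≈ 537.75)
f = -6541 (f = 3258 - (-1 + 2*70²) = 3258 - (-1 + 2*4900) = 3258 - (-1 + 9800) = 3258 - 1*9799 = 3258 - 9799 = -6541)
w/f - 25919/48329 = (2151/4)/(-6541) - 25919/48329 = (2151/4)*(-1/6541) - 25919*1/48329 = -2151/26164 - 25919/48329 = -25229045/40789676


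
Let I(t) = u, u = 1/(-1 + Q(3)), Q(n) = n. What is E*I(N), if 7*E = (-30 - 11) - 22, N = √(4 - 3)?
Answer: -9/2 ≈ -4.5000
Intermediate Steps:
N = 1 (N = √1 = 1)
E = -9 (E = ((-30 - 11) - 22)/7 = (-41 - 22)/7 = (⅐)*(-63) = -9)
u = ½ (u = 1/(-1 + 3) = 1/2 = ½ ≈ 0.50000)
I(t) = ½
E*I(N) = -9*½ = -9/2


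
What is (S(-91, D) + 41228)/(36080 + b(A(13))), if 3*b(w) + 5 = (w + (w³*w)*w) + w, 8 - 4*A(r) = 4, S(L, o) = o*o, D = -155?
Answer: 195759/108238 ≈ 1.8086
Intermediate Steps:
S(L, o) = o²
A(r) = 1 (A(r) = 2 - ¼*4 = 2 - 1 = 1)
b(w) = -5/3 + w⁵/3 + 2*w/3 (b(w) = -5/3 + ((w + (w³*w)*w) + w)/3 = -5/3 + ((w + w⁴*w) + w)/3 = -5/3 + ((w + w⁵) + w)/3 = -5/3 + (w⁵ + 2*w)/3 = -5/3 + (w⁵/3 + 2*w/3) = -5/3 + w⁵/3 + 2*w/3)
(S(-91, D) + 41228)/(36080 + b(A(13))) = ((-155)² + 41228)/(36080 + (-5/3 + (⅓)*1⁵ + (⅔)*1)) = (24025 + 41228)/(36080 + (-5/3 + (⅓)*1 + ⅔)) = 65253/(36080 + (-5/3 + ⅓ + ⅔)) = 65253/(36080 - ⅔) = 65253/(108238/3) = 65253*(3/108238) = 195759/108238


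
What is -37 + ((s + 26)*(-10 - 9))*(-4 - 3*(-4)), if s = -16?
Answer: -1557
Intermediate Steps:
-37 + ((s + 26)*(-10 - 9))*(-4 - 3*(-4)) = -37 + ((-16 + 26)*(-10 - 9))*(-4 - 3*(-4)) = -37 + (10*(-19))*(-4 + 12) = -37 - 190*8 = -37 - 1520 = -1557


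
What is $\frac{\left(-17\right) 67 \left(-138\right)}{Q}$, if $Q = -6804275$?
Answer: $- \frac{157182}{6804275} \approx -0.0231$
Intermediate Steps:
$\frac{\left(-17\right) 67 \left(-138\right)}{Q} = \frac{\left(-17\right) 67 \left(-138\right)}{-6804275} = \left(-1139\right) \left(-138\right) \left(- \frac{1}{6804275}\right) = 157182 \left(- \frac{1}{6804275}\right) = - \frac{157182}{6804275}$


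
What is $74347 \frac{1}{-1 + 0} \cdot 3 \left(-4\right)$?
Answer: $892164$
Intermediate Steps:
$74347 \frac{1}{-1 + 0} \cdot 3 \left(-4\right) = 74347 \frac{1}{-1} \cdot 3 \left(-4\right) = 74347 \left(-1\right) 3 \left(-4\right) = 74347 \left(\left(-3\right) \left(-4\right)\right) = 74347 \cdot 12 = 892164$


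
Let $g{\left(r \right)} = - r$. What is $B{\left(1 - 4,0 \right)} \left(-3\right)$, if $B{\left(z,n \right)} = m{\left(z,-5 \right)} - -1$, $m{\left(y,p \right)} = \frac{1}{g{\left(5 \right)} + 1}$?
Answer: $- \frac{9}{4} \approx -2.25$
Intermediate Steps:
$m{\left(y,p \right)} = - \frac{1}{4}$ ($m{\left(y,p \right)} = \frac{1}{\left(-1\right) 5 + 1} = \frac{1}{-5 + 1} = \frac{1}{-4} = - \frac{1}{4}$)
$B{\left(z,n \right)} = \frac{3}{4}$ ($B{\left(z,n \right)} = - \frac{1}{4} - -1 = - \frac{1}{4} + 1 = \frac{3}{4}$)
$B{\left(1 - 4,0 \right)} \left(-3\right) = \frac{3}{4} \left(-3\right) = - \frac{9}{4}$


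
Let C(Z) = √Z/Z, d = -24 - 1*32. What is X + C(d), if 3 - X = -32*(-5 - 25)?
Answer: -957 - I*√14/28 ≈ -957.0 - 0.13363*I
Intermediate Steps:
d = -56 (d = -24 - 32 = -56)
X = -957 (X = 3 - (-32)*(-5 - 25) = 3 - (-32)*(-30) = 3 - 1*960 = 3 - 960 = -957)
C(Z) = Z^(-½)
X + C(d) = -957 + (-56)^(-½) = -957 - I*√14/28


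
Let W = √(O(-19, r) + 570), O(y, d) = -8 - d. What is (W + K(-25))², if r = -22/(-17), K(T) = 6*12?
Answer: 97660/17 + 288*√40511/17 ≈ 9154.5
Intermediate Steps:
K(T) = 72
r = 22/17 (r = -22*(-1/17) = 22/17 ≈ 1.2941)
W = 2*√40511/17 (W = √((-8 - 1*22/17) + 570) = √((-8 - 22/17) + 570) = √(-158/17 + 570) = √(9532/17) = 2*√40511/17 ≈ 23.679)
(W + K(-25))² = (2*√40511/17 + 72)² = (72 + 2*√40511/17)²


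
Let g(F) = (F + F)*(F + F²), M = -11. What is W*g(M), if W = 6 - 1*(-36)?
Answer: -101640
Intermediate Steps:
W = 42 (W = 6 + 36 = 42)
g(F) = 2*F*(F + F²) (g(F) = (2*F)*(F + F²) = 2*F*(F + F²))
W*g(M) = 42*(2*(-11)²*(1 - 11)) = 42*(2*121*(-10)) = 42*(-2420) = -101640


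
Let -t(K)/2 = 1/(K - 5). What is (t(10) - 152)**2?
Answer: 580644/25 ≈ 23226.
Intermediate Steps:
t(K) = -2/(-5 + K) (t(K) = -2/(K - 5) = -2/(-5 + K))
(t(10) - 152)**2 = (-2/(-5 + 10) - 152)**2 = (-2/5 - 152)**2 = (-762/5)**2 = 580644/25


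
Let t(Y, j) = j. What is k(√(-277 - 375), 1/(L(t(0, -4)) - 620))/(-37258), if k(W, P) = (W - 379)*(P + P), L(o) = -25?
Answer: -379/12015705 + 2*I*√163/12015705 ≈ -3.1542e-5 + 2.1251e-6*I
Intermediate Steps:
k(W, P) = 2*P*(-379 + W) (k(W, P) = (-379 + W)*(2*P) = 2*P*(-379 + W))
k(√(-277 - 375), 1/(L(t(0, -4)) - 620))/(-37258) = (2*(-379 + √(-277 - 375))/(-25 - 620))/(-37258) = (2*(-379 + √(-652))/(-645))*(-1/37258) = (2*(-1/645)*(-379 + 2*I*√163))*(-1/37258) = (758/645 - 4*I*√163/645)*(-1/37258) = -379/12015705 + 2*I*√163/12015705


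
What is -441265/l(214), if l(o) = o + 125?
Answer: -3905/3 ≈ -1301.7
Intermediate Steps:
l(o) = 125 + o
-441265/l(214) = -441265/(125 + 214) = -441265/339 = -441265*1/339 = -3905/3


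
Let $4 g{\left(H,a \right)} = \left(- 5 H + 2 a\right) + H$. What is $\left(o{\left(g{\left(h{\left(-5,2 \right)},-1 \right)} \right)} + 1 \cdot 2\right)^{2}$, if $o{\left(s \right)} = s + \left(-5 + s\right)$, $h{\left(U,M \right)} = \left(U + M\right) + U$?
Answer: $144$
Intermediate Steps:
$h{\left(U,M \right)} = M + 2 U$ ($h{\left(U,M \right)} = \left(M + U\right) + U = M + 2 U$)
$g{\left(H,a \right)} = \frac{a}{2} - H$ ($g{\left(H,a \right)} = \frac{\left(- 5 H + 2 a\right) + H}{4} = \frac{- 4 H + 2 a}{4} = \frac{a}{2} - H$)
$o{\left(s \right)} = -5 + 2 s$
$\left(o{\left(g{\left(h{\left(-5,2 \right)},-1 \right)} \right)} + 1 \cdot 2\right)^{2} = \left(\left(-5 + 2 \left(\frac{1}{2} \left(-1\right) - \left(2 + 2 \left(-5\right)\right)\right)\right) + 1 \cdot 2\right)^{2} = \left(\left(-5 + 2 \left(- \frac{1}{2} - \left(2 - 10\right)\right)\right) + 2\right)^{2} = \left(\left(-5 + 2 \left(- \frac{1}{2} - -8\right)\right) + 2\right)^{2} = \left(\left(-5 + 2 \left(- \frac{1}{2} + 8\right)\right) + 2\right)^{2} = \left(\left(-5 + 2 \cdot \frac{15}{2}\right) + 2\right)^{2} = \left(\left(-5 + 15\right) + 2\right)^{2} = \left(10 + 2\right)^{2} = 12^{2} = 144$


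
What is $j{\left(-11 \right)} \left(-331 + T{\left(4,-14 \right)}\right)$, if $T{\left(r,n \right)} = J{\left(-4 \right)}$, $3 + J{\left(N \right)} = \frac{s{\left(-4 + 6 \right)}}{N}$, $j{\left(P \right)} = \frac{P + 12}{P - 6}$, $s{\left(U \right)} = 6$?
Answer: $\frac{671}{34} \approx 19.735$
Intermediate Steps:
$j{\left(P \right)} = \frac{12 + P}{-6 + P}$
$J{\left(N \right)} = -3 + \frac{6}{N}$
$T{\left(r,n \right)} = - \frac{9}{2}$ ($T{\left(r,n \right)} = -3 + \frac{6}{-4} = -3 + 6 \left(- \frac{1}{4}\right) = -3 - \frac{3}{2} = - \frac{9}{2}$)
$j{\left(-11 \right)} \left(-331 + T{\left(4,-14 \right)}\right) = \frac{12 - 11}{-6 - 11} \left(-331 - \frac{9}{2}\right) = \frac{1}{-17} \cdot 1 \left(- \frac{671}{2}\right) = \left(- \frac{1}{17}\right) 1 \left(- \frac{671}{2}\right) = \left(- \frac{1}{17}\right) \left(- \frac{671}{2}\right) = \frac{671}{34}$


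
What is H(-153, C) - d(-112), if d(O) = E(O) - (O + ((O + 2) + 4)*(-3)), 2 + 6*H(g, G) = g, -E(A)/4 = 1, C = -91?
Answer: 1105/6 ≈ 184.17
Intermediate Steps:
E(A) = -4 (E(A) = -4*1 = -4)
H(g, G) = -1/3 + g/6
d(O) = 14 + 2*O (d(O) = -4 - (O + ((O + 2) + 4)*(-3)) = -4 - (O + ((2 + O) + 4)*(-3)) = -4 - (O + (6 + O)*(-3)) = -4 - (O + (-18 - 3*O)) = -4 - (-18 - 2*O) = -4 + (18 + 2*O) = 14 + 2*O)
H(-153, C) - d(-112) = (-1/3 + (1/6)*(-153)) - (14 + 2*(-112)) = (-1/3 - 51/2) - (14 - 224) = -155/6 - 1*(-210) = -155/6 + 210 = 1105/6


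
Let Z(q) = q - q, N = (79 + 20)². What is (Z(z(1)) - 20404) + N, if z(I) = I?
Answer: -10603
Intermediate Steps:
N = 9801 (N = 99² = 9801)
Z(q) = 0
(Z(z(1)) - 20404) + N = (0 - 20404) + 9801 = -20404 + 9801 = -10603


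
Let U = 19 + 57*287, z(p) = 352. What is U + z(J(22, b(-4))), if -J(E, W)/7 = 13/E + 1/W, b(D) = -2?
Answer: 16730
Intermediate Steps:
J(E, W) = -91/E - 7/W (J(E, W) = -7*(13/E + 1/W) = -7*(1/W + 13/E) = -91/E - 7/W)
U = 16378 (U = 19 + 16359 = 16378)
U + z(J(22, b(-4))) = 16378 + 352 = 16730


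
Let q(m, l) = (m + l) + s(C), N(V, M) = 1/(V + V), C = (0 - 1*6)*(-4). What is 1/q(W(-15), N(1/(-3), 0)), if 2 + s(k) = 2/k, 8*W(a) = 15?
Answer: -24/37 ≈ -0.64865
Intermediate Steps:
W(a) = 15/8 (W(a) = (1/8)*15 = 15/8)
C = 24 (C = (0 - 6)*(-4) = -6*(-4) = 24)
N(V, M) = 1/(2*V)
s(k) = -2 + 2/k
q(m, l) = -23/12 + l + m (q(m, l) = (m + l) + (-2 + 2/24) = (l + m) + (-2 + 2*(1/24)) = (l + m) + (-2 + 1/12) = (l + m) - 23/12 = -23/12 + l + m)
1/q(W(-15), N(1/(-3), 0)) = 1/(-23/12 + 1/(2*(1/(-3))) + 15/8) = 1/(-23/12 + 1/(2*(-1/3)) + 15/8) = 1/(-23/12 + (1/2)*(-3) + 15/8) = 1/(-23/12 - 3/2 + 15/8) = 1/(-37/24) = -24/37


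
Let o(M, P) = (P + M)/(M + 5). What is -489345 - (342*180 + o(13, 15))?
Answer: -4958159/9 ≈ -5.5091e+5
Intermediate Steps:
o(M, P) = (M + P)/(5 + M)
-489345 - (342*180 + o(13, 15)) = -489345 - (342*180 + (13 + 15)/(5 + 13)) = -489345 - (61560 + 28/18) = -489345 - (61560 + (1/18)*28) = -489345 - (61560 + 14/9) = -489345 - 1*554054/9 = -489345 - 554054/9 = -4958159/9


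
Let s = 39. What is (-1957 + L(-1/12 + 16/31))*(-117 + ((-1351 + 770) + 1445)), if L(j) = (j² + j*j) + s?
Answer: -11012799805/7688 ≈ -1.4325e+6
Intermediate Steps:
L(j) = 39 + 2*j² (L(j) = (j² + j*j) + 39 = (j² + j²) + 39 = 2*j² + 39 = 39 + 2*j²)
(-1957 + L(-1/12 + 16/31))*(-117 + ((-1351 + 770) + 1445)) = (-1957 + (39 + 2*(-1/12 + 16/31)²))*(-117 + ((-1351 + 770) + 1445)) = (-1957 + (39 + 2*(-1*1/12 + 16*(1/31))²))*(-117 + (-581 + 1445)) = (-1957 + (39 + 2*(-1/12 + 16/31)²))*(-117 + 864) = (-1957 + (39 + 2*(161/372)²))*747 = (-1957 + (39 + 2*(25921/138384)))*747 = (-1957 + (39 + 25921/69192))*747 = (-1957 + 2724409/69192)*747 = -132684335/69192*747 = -11012799805/7688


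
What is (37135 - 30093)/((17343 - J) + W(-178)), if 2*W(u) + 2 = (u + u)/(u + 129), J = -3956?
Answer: 172529/521890 ≈ 0.33059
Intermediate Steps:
J = -3956 (J = -1*3956 = -3956)
W(u) = -1 + u/(129 + u) (W(u) = -1 + ((u + u)/(u + 129))/2 = -1 + ((2*u)/(129 + u))/2 = -1 + (2*u/(129 + u))/2 = -1 + u/(129 + u))
(37135 - 30093)/((17343 - J) + W(-178)) = (37135 - 30093)/((17343 - 1*(-3956)) - 129/(129 - 178)) = 7042/((17343 + 3956) - 129/(-49)) = 7042/(21299 - 129*(-1/49)) = 7042/(21299 + 129/49) = 7042/(1043780/49) = 7042*(49/1043780) = 172529/521890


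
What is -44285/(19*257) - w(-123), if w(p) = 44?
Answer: -259137/4883 ≈ -53.069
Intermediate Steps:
-44285/(19*257) - w(-123) = -44285/(19*257) - 1*44 = -44285/4883 - 44 = -259137/4883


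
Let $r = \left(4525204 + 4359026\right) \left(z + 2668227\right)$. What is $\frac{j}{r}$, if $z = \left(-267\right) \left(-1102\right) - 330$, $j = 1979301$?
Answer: $\frac{659767}{8772084364710} \approx 7.5212 \cdot 10^{-8}$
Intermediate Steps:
$z = 293904$ ($z = 294234 - 330 = 293904$)
$r = 26316253094130$ ($r = \left(4525204 + 4359026\right) \left(293904 + 2668227\right) = 8884230 \cdot 2962131 = 26316253094130$)
$\frac{j}{r} = \frac{1979301}{26316253094130} = 1979301 \cdot \frac{1}{26316253094130} = \frac{659767}{8772084364710}$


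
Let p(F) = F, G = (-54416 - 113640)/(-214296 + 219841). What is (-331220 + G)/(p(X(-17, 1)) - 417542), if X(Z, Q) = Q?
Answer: 1836782956/2315264845 ≈ 0.79334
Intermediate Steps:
G = -168056/5545 ≈ -30.308
(-331220 + G)/(p(X(-17, 1)) - 417542) = (-331220 - 168056/5545)/(1 - 417542) = -1836782956/5545/(-417541) = -1836782956/5545*(-1/417541) = 1836782956/2315264845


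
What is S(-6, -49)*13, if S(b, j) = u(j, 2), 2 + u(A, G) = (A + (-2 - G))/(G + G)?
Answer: -793/4 ≈ -198.25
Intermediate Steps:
u(A, G) = -2 + (-2 + A - G)/(2*G) (u(A, G) = -2 + (A + (-2 - G))/(G + G) = -2 + (-2 + A - G)/((2*G)) = -2 + (-2 + A - G)*(1/(2*G)) = -2 + (-2 + A - G)/(2*G))
S(b, j) = -3 + j/4 (S(b, j) = (½)*(-2 + j - 5*2)/2 = (½)*(½)*(-2 + j - 10) = (½)*(½)*(-12 + j) = -3 + j/4)
S(-6, -49)*13 = (-3 + (¼)*(-49))*13 = (-3 - 49/4)*13 = -61/4*13 = -793/4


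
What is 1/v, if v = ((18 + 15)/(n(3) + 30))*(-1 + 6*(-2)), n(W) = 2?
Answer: -32/429 ≈ -0.074592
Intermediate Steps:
v = -429/32 (v = ((18 + 15)/(2 + 30))*(-1 + 6*(-2)) = (33/32)*(-1 - 12) = (33*(1/32))*(-13) = (33/32)*(-13) = -429/32 ≈ -13.406)
1/v = 1/(-429/32) = -32/429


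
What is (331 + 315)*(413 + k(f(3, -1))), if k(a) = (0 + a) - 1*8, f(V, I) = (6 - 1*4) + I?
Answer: 262276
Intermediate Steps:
f(V, I) = 2 + I (f(V, I) = (6 - 4) + I = 2 + I)
k(a) = -8 + a (k(a) = a - 8 = -8 + a)
(331 + 315)*(413 + k(f(3, -1))) = (331 + 315)*(413 + (-8 + (2 - 1))) = 646*(413 + (-8 + 1)) = 646*(413 - 7) = 646*406 = 262276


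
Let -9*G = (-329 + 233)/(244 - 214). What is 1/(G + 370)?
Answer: 45/16666 ≈ 0.0027001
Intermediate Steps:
G = 16/45 (G = -(-329 + 233)/(9*(244 - 214)) = -(-32)/(3*30) = -⅑*(-16/5) = 16/45 ≈ 0.35556)
1/(G + 370) = 1/(16/45 + 370) = 1/(16666/45) = 45/16666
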